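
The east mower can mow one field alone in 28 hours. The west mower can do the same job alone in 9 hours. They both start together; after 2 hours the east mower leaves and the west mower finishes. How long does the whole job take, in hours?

In the first 2 hours the combined rate is 37/252, so 37/126 of the job is done, leaving 89/126.
After the east mower leaves the rate is 1/9 per hour; the remaining 89/126 takes 89/14 hours.
Total = 2 + 89/14 = 117/14 hours.

117/14 hours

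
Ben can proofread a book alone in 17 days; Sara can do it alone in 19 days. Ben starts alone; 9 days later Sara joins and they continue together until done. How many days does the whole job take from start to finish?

119/9 days

In 9 days Ben does 9/17 of the job, leaving 8/17.
Ben and Sara together work at 36/323 per day, so finishing takes 8/17 ÷ 36/323 = 38/9 days.
Total time = 9 + 38/9 = 119/9 days.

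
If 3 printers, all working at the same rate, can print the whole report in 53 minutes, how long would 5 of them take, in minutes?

159/5 minutes

Total work is 3·53 = 159 printer-minutes.
With 5 printers: 159/5 minutes.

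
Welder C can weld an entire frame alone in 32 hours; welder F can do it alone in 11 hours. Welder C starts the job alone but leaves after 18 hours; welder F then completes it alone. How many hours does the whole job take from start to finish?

In 18 hours welder C does 18/32 = 9/16 of the job, leaving 7/16.
Welder F works at 1/11 per hour, so finishing takes 7/16 ÷ 1/11 = 77/16 hours.
Total time = 18 + 77/16 = 365/16 hours.

365/16 hours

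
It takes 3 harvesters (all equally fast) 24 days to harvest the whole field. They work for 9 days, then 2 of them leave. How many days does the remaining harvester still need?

45 days

One harvester does 1/72 of the job per day.
After 9 days with 3 harvesters, 3/8 is done (5/8 left).
With 1 harvester the rate is 1/72, so the rest takes 5/8 ÷ 1/72 = 45 days.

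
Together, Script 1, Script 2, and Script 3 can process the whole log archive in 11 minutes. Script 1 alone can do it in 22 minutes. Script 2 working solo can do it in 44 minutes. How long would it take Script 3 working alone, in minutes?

44 minutes

Combined rate is 1/11 per minute.
Known contribution: 1/22 + 1/44 = (2 + 1)/44 = 3/44 per minute.
So Script 3's rate is 1/11 − 3/44 = 1/44, meaning 44 minutes alone.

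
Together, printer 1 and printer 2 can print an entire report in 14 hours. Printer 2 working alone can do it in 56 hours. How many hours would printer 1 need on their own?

56/3 hours

Combined rate is 1/14 per hour.
Known contribution: 1/56 per hour.
So printer 1's rate is 1/14 − 1/56 = 3/56, meaning 56/3 hours alone.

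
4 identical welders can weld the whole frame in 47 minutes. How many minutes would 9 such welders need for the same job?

Total work is 4·47 = 188 welder-minutes.
With 9 welders: 188/9 minutes.

188/9 minutes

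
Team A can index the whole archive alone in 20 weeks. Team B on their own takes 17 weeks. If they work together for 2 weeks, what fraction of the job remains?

133/170

Combined rate: 1/20 + 1/17 = (17 + 20)/340 = 37/340 per week.
In 2 weeks they complete 2·37/340 = 37/170 of the job.
So 133/170 remains.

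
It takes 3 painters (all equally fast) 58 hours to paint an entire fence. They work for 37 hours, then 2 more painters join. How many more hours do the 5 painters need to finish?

63/5 hours

One painter does 1/174 of the job per hour.
After 37 hours with 3 painters, 37/58 is done (21/58 left).
With 5 painters the rate is 5/174, so the rest takes 21/58 ÷ 5/174 = 63/5 hours.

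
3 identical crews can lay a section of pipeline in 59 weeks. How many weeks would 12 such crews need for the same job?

59/4 weeks

Total work is 3·59 = 177 crew-weeks.
With 12 crews: 177/12 = 59/4 weeks.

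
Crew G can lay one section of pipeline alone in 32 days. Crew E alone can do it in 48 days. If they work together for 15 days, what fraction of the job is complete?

Combined rate: 1/32 + 1/48 = (3 + 2)/96 = 5/96 per day.
In 15 days they complete 15·5/96 = 25/32 of the job.

25/32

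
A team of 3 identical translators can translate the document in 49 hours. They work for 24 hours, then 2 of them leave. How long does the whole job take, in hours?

99 hours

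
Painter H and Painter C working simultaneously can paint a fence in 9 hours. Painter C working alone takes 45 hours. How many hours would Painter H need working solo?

45/4 hours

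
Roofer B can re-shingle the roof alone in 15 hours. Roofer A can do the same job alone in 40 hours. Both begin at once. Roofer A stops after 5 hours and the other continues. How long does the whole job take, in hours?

105/8 hours

In the first 5 hours the combined rate is 11/120, so 11/24 of the job is done, leaving 13/24.
After roofer A leaves the rate is 1/15 per hour; the remaining 13/24 takes 65/8 hours.
Total = 5 + 65/8 = 105/8 hours.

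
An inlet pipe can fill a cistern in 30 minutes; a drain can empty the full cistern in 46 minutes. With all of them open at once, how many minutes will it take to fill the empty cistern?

345/4 minutes

Net rate = 1/30 − 1/46 = (23 − 15)/690 = 8/690 = 4/345 per minute.
Filling time = 1 ÷ (4/345) = 345/4 minutes.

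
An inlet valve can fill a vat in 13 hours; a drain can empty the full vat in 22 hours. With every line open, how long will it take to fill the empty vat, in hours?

Net rate = 1/13 − 1/22 = (22 − 13)/286 = 9/286 per hour.
Filling time = 1 ÷ (9/286) = 286/9 hours.

286/9 hours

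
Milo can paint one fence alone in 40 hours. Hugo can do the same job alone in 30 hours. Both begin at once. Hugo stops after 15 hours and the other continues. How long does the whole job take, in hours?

20 hours

In the first 15 hours the combined rate is 7/120, so 7/8 of the job is done, leaving 1/8.
After Hugo leaves the rate is 1/40 per hour; the remaining 1/8 takes 5 hours.
Total = 15 + 5 = 20 hours.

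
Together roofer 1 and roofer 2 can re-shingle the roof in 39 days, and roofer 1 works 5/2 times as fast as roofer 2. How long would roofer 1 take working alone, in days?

Let roofer 2's rate be r; then roofer 1's rate is (5/2)r, so together (5/2 + 1)r = (7/2)r = 1/39.
Thus r = 2/273 per day.
Roofer 2 alone: 273/2 days; roofer 1 alone: 273/5 days.

273/5 days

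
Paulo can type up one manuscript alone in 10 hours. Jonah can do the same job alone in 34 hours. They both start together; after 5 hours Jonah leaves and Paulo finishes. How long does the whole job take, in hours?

145/17 hours

In the first 5 hours the combined rate is 11/85, so 11/17 of the job is done, leaving 6/17.
After Jonah leaves the rate is 1/10 per hour; the remaining 6/17 takes 60/17 hours.
Total = 5 + 60/17 = 145/17 hours.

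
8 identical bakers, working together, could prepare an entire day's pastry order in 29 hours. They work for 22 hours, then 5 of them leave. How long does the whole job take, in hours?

122/3 hours

One baker does 1/232 of the job per hour.
After 22 hours with 8 bakers, 22/29 is done (7/29 left).
With 3 bakers the rate is 3/232, so the rest takes 7/29 ÷ 3/232 = 56/3 hours.
Total = 22 + 56/3 = 122/3 hours.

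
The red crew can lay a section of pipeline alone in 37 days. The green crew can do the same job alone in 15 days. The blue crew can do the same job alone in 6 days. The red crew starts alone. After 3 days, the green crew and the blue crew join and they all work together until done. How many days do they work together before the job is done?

In the first 3 days the red crew alone does 3/37 of the job, leaving 34/37.
Once everyone is working, combined rate: 1/37 + 1/15 + 1/6 = (30 + 74 + 185)/1110 = 289/1110 per day.
Remaining 34/37 at 289/1110 per day takes 60/17 days.

60/17 days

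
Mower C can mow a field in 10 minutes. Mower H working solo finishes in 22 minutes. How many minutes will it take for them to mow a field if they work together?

55/8 minutes

Combined rate: 1/10 + 1/22 = (11 + 5)/110 = 16/110 = 8/55 per minute.
Time = 1 ÷ (8/55) = 55/8 minutes.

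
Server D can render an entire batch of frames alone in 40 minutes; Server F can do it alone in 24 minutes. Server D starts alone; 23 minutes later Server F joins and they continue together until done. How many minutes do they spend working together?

In 23 minutes Server D does 23/40 of the job, leaving 17/40.
Server D and Server F together work at 1/15 per minute, so finishing takes 17/40 ÷ 1/15 = 51/8 minutes.

51/8 minutes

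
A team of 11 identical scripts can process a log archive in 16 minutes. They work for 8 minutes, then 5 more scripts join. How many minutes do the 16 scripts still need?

One script does 1/176 of the job per minute.
After 8 minutes with 11 scripts, 1/2 is done (1/2 left).
With 16 scripts the rate is 16/176 = 1/11, so the rest takes 1/2 ÷ 1/11 = 11/2 minutes.

11/2 minutes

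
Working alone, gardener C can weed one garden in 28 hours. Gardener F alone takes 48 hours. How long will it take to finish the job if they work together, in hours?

336/19 hours

With two workers the combined time is the product over the sum: 28·48/(28+48) = 1344/76 = 336/19 hours.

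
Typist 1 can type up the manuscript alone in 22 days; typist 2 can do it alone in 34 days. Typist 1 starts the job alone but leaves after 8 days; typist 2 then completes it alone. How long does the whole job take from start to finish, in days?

326/11 days

In 8 days typist 1 does 8/22 = 4/11 of the job, leaving 7/11.
Typist 2 works at 1/34 per day, so finishing takes 7/11 ÷ 1/34 = 238/11 days.
Total time = 8 + 238/11 = 326/11 days.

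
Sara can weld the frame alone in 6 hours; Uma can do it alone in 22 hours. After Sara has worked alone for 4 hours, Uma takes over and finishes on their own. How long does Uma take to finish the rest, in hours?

In 4 hours Sara does 4/6 = 2/3 of the job, leaving 1/3.
Uma works at 1/22 per hour, so finishing takes 1/3 ÷ 1/22 = 22/3 hours.

22/3 hours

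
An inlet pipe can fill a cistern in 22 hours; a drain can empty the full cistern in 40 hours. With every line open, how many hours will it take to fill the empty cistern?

440/9 hours

Net rate = 1/22 − 1/40 = (20 − 11)/440 = 9/440 per hour.
Filling time = 1 ÷ (9/440) = 440/9 hours.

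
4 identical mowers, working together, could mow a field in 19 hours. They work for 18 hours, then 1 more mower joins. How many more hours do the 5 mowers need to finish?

4/5 hours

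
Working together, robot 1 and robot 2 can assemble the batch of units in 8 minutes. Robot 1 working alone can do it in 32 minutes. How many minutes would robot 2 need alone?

Combined rate is 1/8 per minute.
Known contribution: 1/32 per minute.
So robot 2's rate is 1/8 − 1/32 = 3/32, meaning 32/3 minutes alone.

32/3 minutes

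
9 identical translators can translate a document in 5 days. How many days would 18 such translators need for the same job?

Total work is 9·5 = 45 translator-days.
With 18 translators: 45/18 = 5/2 days.

5/2 days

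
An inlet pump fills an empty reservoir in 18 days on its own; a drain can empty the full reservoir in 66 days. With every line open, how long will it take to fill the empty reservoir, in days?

99/4 days

Net rate = 1/18 − 1/66 = (11 − 3)/198 = 8/198 = 4/99 per day.
Filling time = 1 ÷ (4/99) = 99/4 days.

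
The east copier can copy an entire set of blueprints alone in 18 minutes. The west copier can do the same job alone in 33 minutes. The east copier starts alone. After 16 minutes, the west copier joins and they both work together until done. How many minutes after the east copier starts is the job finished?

In the first 16 minutes the east copier alone does 16/18 = 8/9 of the job, leaving 1/9.
Once everyone is working, combined rate: 1/18 + 1/33 = (11 + 6)/198 = 17/198 per minute.
Remaining 1/9 at 17/198 per minute takes 22/17 minutes.
Total from the start = 16 + 22/17 = 294/17 minutes.

294/17 minutes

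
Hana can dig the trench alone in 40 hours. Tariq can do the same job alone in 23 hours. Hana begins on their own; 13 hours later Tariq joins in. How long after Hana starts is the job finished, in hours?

160/7 hours

In the first 13 hours Hana alone does 13/40 of the job, leaving 27/40.
Once everyone is working, combined rate: 1/40 + 1/23 = (23 + 40)/920 = 63/920 per hour.
Remaining 27/40 at 63/920 per hour takes 69/7 hours.
Total from the start = 13 + 69/7 = 160/7 hours.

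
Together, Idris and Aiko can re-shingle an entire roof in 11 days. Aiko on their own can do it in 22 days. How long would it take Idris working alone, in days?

22 days

Combined rate is 1/11 per day.
Known contribution: 1/22 per day.
So Idris's rate is 1/11 − 1/22 = 1/22, meaning 22 days alone.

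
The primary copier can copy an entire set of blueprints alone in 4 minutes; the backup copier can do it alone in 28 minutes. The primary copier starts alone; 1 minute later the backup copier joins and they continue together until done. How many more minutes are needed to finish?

In 1 minute the primary copier does 1/4 of the job, leaving 3/4.
The primary copier and the backup copier together work at 2/7 per minute, so finishing takes 3/4 ÷ 2/7 = 21/8 minutes.

21/8 minutes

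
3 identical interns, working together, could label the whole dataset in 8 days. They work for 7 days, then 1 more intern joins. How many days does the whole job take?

One intern does 1/24 of the job per day.
After 7 days with 3 interns, 7/8 is done (1/8 left).
With 4 interns the rate is 4/24 = 1/6, so the rest takes 1/8 ÷ 1/6 = 3/4 days.
Total = 7 + 3/4 = 31/4 days.

31/4 days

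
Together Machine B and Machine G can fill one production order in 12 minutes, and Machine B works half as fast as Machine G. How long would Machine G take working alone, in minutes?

Let Machine G's rate be r; then Machine B's rate is (1/2)r, so together (1/2 + 1)r = (3/2)r = 1/12.
Thus r = 1/18 per minute.
Machine G alone: 18 minutes; Machine B alone: 36 minutes.

18 minutes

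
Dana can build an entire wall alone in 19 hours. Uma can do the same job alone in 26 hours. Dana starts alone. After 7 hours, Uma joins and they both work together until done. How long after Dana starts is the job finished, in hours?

209/15 hours

In the first 7 hours Dana alone does 7/19 of the job, leaving 12/19.
Once everyone is working, combined rate: 1/19 + 1/26 = (26 + 19)/494 = 45/494 per hour.
Remaining 12/19 at 45/494 per hour takes 104/15 hours.
Total from the start = 7 + 104/15 = 209/15 hours.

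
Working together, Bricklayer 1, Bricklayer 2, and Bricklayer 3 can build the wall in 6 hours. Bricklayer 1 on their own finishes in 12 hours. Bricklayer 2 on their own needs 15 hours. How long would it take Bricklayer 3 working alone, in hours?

60 hours

Combined rate is 1/6 per hour.
Known contribution: 1/12 + 1/15 = (5 + 4)/60 = 9/60 = 3/20 per hour.
So Bricklayer 3's rate is 1/6 − 3/20 = 1/60, meaning 60 hours alone.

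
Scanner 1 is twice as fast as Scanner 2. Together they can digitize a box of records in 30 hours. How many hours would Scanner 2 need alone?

90 hours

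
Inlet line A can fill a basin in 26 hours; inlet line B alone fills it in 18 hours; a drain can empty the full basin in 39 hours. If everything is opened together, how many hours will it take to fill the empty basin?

Net rate = 1/26 + 1/18 − 1/39 = (9 + 13 − 6)/234 = 16/234 = 8/117 per hour.
Filling time = 1 ÷ (8/117) = 117/8 hours.

117/8 hours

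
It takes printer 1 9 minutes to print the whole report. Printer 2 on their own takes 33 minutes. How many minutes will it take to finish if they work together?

Combined rate: 1/9 + 1/33 = (11 + 3)/99 = 14/99 per minute.
Time = 1 ÷ (14/99) = 99/14 minutes.

99/14 minutes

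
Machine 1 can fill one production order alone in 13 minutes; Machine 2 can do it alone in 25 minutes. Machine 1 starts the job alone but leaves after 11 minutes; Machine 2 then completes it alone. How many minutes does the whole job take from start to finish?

193/13 minutes

In 11 minutes Machine 1 does 11/13 of the job, leaving 2/13.
Machine 2 works at 1/25 per minute, so finishing takes 2/13 ÷ 1/25 = 50/13 minutes.
Total time = 11 + 50/13 = 193/13 minutes.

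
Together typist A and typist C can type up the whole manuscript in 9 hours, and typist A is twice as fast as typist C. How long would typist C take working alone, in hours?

27 hours

Let typist C's rate be r; then typist A's rate is 2r, so together (2 + 1)r = 3r = 1/9.
Thus r = 1/27 per hour.
Typist C alone: 27 hours; typist A alone: 27/2 hours.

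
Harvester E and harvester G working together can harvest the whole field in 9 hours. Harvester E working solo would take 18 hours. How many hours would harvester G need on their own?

Combined rate is 1/9 per hour.
Known contribution: 1/18 per hour.
So harvester G's rate is 1/9 − 1/18 = 1/18, meaning 18 hours alone.

18 hours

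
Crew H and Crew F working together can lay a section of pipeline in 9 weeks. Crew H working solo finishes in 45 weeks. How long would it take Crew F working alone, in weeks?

Combined rate is 1/9 per week.
Known contribution: 1/45 per week.
So Crew F's rate is 1/9 − 1/45 = 4/45, meaning 45/4 weeks alone.

45/4 weeks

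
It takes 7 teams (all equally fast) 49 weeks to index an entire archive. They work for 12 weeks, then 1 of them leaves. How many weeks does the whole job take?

331/6 weeks

One team does 1/343 of the job per week.
After 12 weeks with 7 teams, 12/49 is done (37/49 left).
With 6 teams the rate is 6/343, so the rest takes 37/49 ÷ 6/343 = 259/6 weeks.
Total = 12 + 259/6 = 331/6 weeks.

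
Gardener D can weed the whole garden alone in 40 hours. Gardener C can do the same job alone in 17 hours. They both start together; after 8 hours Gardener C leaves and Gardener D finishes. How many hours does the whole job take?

In the first 8 hours the combined rate is 57/680, so 57/85 of the job is done, leaving 28/85.
After Gardener C leaves the rate is 1/40 per hour; the remaining 28/85 takes 224/17 hours.
Total = 8 + 224/17 = 360/17 hours.

360/17 hours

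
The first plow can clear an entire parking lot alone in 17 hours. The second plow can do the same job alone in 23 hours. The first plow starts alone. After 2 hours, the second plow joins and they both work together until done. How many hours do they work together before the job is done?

69/8 hours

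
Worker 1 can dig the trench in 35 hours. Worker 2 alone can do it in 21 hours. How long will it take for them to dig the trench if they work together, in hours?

105/8 hours

Combined rate: 1/35 + 1/21 = (3 + 5)/105 = 8/105 per hour.
Time = 1 ÷ (8/105) = 105/8 hours.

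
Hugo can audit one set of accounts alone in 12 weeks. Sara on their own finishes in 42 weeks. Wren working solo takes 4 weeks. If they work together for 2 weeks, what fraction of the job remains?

2/7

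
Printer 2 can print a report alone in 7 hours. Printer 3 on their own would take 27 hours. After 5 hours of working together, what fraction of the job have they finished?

170/189

Combined rate: 1/7 + 1/27 = (27 + 7)/189 = 34/189 per hour.
In 5 hours they complete 5·34/189 = 170/189 of the job.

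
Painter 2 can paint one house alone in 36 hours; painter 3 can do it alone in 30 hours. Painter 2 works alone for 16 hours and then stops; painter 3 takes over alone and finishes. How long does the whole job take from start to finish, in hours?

98/3 hours

In 16 hours painter 2 does 16/36 = 4/9 of the job, leaving 5/9.
Painter 3 works at 1/30 per hour, so finishing takes 5/9 ÷ 1/30 = 50/3 hours.
Total time = 16 + 50/3 = 98/3 hours.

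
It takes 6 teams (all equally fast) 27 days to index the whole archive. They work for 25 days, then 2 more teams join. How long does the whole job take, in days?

53/2 days

One team does 1/162 of the job per day.
After 25 days with 6 teams, 25/27 is done (2/27 left).
With 8 teams the rate is 8/162 = 4/81, so the rest takes 2/27 ÷ 4/81 = 3/2 days.
Total = 25 + 3/2 = 53/2 days.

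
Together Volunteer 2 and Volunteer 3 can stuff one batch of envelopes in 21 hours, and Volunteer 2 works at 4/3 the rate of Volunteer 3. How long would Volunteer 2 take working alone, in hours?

Let Volunteer 3's rate be r; then Volunteer 2's rate is (4/3)r, so together (4/3 + 1)r = (7/3)r = 1/21.
Thus r = 1/49 per hour.
Volunteer 3 alone: 49 hours; Volunteer 2 alone: 147/4 hours.

147/4 hours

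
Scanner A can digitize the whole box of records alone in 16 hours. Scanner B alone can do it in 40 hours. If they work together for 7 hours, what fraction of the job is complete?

Combined rate: 1/16 + 1/40 = (5 + 2)/80 = 7/80 per hour.
In 7 hours they complete 7·7/80 = 49/80 of the job.

49/80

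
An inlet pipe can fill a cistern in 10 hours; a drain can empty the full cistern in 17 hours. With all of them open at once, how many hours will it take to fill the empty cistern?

170/7 hours

Net rate = 1/10 − 1/17 = (17 − 10)/170 = 7/170 per hour.
Filling time = 1 ÷ (7/170) = 170/7 hours.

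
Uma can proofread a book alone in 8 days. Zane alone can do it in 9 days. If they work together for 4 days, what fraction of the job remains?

Combined rate: 1/8 + 1/9 = (9 + 8)/72 = 17/72 per day.
In 4 days they complete 4·17/72 = 17/18 of the job.
So 1/18 remains.

1/18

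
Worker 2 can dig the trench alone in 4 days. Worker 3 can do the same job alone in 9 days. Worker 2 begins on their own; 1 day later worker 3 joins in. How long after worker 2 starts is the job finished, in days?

In the first 1 day worker 2 alone does 1/4 of the job, leaving 3/4.
Once everyone is working, combined rate: 1/4 + 1/9 = (9 + 4)/36 = 13/36 per day.
Remaining 3/4 at 13/36 per day takes 27/13 days.
Total from the start = 1 + 27/13 = 40/13 days.

40/13 days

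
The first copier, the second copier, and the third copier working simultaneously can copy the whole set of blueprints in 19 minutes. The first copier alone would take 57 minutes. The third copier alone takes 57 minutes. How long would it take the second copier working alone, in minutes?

57 minutes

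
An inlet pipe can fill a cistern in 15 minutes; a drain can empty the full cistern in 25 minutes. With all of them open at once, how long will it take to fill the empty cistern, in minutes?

Net rate = 1/15 − 1/25 = (5 − 3)/75 = 2/75 per minute.
Filling time = 1 ÷ (2/75) = 75/2 minutes.

75/2 minutes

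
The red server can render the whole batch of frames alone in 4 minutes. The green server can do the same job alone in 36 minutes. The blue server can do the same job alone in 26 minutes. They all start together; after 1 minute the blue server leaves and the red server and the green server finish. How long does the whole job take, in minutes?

45/13 minutes

In the first 1 minute the combined rate is 37/117, so 37/117 of the job is done, leaving 80/117.
After the blue server leaves the rate is 5/18 per minute; the remaining 80/117 takes 32/13 minutes.
Total = 1 + 32/13 = 45/13 minutes.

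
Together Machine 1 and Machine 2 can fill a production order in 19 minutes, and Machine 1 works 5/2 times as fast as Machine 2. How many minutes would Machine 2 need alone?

Let Machine 2's rate be r; then Machine 1's rate is (5/2)r, so together (5/2 + 1)r = (7/2)r = 1/19.
Thus r = 2/133 per minute.
Machine 2 alone: 133/2 minutes; Machine 1 alone: 133/5 minutes.

133/2 minutes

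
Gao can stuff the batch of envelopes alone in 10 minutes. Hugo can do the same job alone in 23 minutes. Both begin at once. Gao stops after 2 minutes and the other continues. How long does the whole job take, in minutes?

92/5 minutes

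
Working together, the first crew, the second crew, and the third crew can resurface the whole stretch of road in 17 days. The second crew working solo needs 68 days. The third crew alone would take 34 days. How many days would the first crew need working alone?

68 days

Combined rate is 1/17 per day.
Known contribution: 1/68 + 1/34 = (1 + 2)/68 = 3/68 per day.
So the first crew's rate is 1/17 − 3/68 = 1/68, meaning 68 days alone.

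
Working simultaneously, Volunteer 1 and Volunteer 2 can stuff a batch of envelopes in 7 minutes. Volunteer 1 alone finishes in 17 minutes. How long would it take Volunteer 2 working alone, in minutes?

Combined rate is 1/7 per minute.
Known contribution: 1/17 per minute.
So Volunteer 2's rate is 1/7 − 1/17 = 10/119, meaning 119/10 minutes alone.

119/10 minutes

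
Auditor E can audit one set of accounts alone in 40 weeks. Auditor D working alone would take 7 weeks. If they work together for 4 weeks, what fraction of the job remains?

Combined rate: 1/40 + 1/7 = (7 + 40)/280 = 47/280 per week.
In 4 weeks they complete 4·47/280 = 47/70 of the job.
So 23/70 remains.

23/70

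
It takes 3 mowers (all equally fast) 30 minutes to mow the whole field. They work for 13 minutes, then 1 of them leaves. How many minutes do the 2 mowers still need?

One mower does 1/90 of the job per minute.
After 13 minutes with 3 mowers, 13/30 is done (17/30 left).
With 2 mowers the rate is 2/90 = 1/45, so the rest takes 17/30 ÷ 1/45 = 51/2 minutes.

51/2 minutes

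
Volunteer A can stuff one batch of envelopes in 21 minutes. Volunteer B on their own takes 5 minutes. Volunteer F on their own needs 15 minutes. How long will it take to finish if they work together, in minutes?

Combined rate: 1/21 + 1/5 + 1/15 = (5 + 21 + 7)/105 = 33/105 = 11/35 per minute.
Time = 1 ÷ (11/35) = 35/11 minutes.

35/11 minutes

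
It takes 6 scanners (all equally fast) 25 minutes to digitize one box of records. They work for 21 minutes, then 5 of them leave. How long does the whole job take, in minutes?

One scanner does 1/150 of the job per minute.
After 21 minutes with 6 scanners, 21/25 is done (4/25 left).
With 1 scanner the rate is 1/150, so the rest takes 4/25 ÷ 1/150 = 24 minutes.
Total = 21 + 24 = 45 minutes.

45 minutes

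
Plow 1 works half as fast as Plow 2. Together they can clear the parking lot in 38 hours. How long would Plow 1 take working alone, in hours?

Let Plow 2's rate be r; then Plow 1's rate is (1/2)r, so together (1/2 + 1)r = (3/2)r = 1/38.
Thus r = 1/57 per hour.
Plow 2 alone: 57 hours; Plow 1 alone: 114 hours.

114 hours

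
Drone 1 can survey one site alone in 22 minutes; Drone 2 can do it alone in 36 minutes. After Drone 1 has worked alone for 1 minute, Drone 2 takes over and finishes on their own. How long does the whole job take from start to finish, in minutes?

In 1 minute Drone 1 does 1/22 of the job, leaving 21/22.
Drone 2 works at 1/36 per minute, so finishing takes 21/22 ÷ 1/36 = 378/11 minutes.
Total time = 1 + 378/11 = 389/11 minutes.

389/11 minutes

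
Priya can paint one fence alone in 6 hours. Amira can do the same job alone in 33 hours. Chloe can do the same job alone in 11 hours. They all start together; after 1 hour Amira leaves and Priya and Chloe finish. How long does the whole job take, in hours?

64/17 hours

In the first 1 hour the combined rate is 19/66, so 19/66 of the job is done, leaving 47/66.
After Amira leaves the rate is 17/66 per hour; the remaining 47/66 takes 47/17 hours.
Total = 1 + 47/17 = 64/17 hours.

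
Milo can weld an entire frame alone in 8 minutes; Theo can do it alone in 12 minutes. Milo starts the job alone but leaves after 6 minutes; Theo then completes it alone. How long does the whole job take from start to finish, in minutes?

9 minutes

In 6 minutes Milo does 6/8 = 3/4 of the job, leaving 1/4.
Theo works at 1/12 per minute, so finishing takes 1/4 ÷ 1/12 = 3 minutes.
Total time = 6 + 3 = 9 minutes.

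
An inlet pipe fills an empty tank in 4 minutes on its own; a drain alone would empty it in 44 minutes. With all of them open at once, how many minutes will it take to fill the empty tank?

22/5 minutes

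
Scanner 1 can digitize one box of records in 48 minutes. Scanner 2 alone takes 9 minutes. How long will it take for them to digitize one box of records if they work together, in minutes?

144/19 minutes

Combined rate: 1/48 + 1/9 = (3 + 16)/144 = 19/144 per minute.
Time = 1 ÷ (19/144) = 144/19 minutes.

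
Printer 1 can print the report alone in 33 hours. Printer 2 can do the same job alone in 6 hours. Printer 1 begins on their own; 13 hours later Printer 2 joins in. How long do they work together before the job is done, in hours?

40/13 hours

In the first 13 hours Printer 1 alone does 13/33 of the job, leaving 20/33.
Once everyone is working, combined rate: 1/33 + 1/6 = (2 + 11)/66 = 13/66 per hour.
Remaining 20/33 at 13/66 per hour takes 40/13 hours.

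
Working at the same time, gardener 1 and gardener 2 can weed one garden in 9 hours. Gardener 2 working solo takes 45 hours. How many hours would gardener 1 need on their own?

Combined rate is 1/9 per hour.
Known contribution: 1/45 per hour.
So gardener 1's rate is 1/9 − 1/45 = 4/45, meaning 45/4 hours alone.

45/4 hours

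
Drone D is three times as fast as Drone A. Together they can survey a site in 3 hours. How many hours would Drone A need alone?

Let Drone A's rate be r; then Drone D's rate is 3r, so together (3 + 1)r = 4r = 1/3.
Thus r = 1/12 per hour.
Drone A alone: 12 hours; Drone D alone: 4 hours.

12 hours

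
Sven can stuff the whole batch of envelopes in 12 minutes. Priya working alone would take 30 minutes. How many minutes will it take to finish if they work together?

60/7 minutes

With two workers the combined time is the product over the sum: 12·30/(12+30) = 360/42 = 60/7 minutes.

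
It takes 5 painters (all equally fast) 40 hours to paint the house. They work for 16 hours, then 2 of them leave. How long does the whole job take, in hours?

One painter does 1/200 of the job per hour.
After 16 hours with 5 painters, 2/5 is done (3/5 left).
With 3 painters the rate is 3/200, so the rest takes 3/5 ÷ 3/200 = 40 hours.
Total = 16 + 40 = 56 hours.

56 hours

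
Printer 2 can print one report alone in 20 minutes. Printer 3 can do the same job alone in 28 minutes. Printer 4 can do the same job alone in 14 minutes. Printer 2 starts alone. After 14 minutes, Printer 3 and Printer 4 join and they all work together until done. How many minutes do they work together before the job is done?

21/11 minutes

In the first 14 minutes Printer 2 alone does 14/20 = 7/10 of the job, leaving 3/10.
Once everyone is working, combined rate: 1/20 + 1/28 + 1/14 = (7 + 5 + 10)/140 = 22/140 = 11/70 per minute.
Remaining 3/10 at 11/70 per minute takes 21/11 minutes.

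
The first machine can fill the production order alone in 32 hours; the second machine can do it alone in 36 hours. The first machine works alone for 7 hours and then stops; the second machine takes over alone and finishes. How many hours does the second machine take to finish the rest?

In 7 hours the first machine does 7/32 of the job, leaving 25/32.
The second machine works at 1/36 per hour, so finishing takes 25/32 ÷ 1/36 = 225/8 hours.

225/8 hours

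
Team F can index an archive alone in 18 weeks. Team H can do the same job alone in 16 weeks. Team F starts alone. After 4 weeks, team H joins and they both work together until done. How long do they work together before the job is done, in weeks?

112/17 weeks

In the first 4 weeks team F alone does 4/18 = 2/9 of the job, leaving 7/9.
Once everyone is working, combined rate: 1/18 + 1/16 = (8 + 9)/144 = 17/144 per week.
Remaining 7/9 at 17/144 per week takes 112/17 weeks.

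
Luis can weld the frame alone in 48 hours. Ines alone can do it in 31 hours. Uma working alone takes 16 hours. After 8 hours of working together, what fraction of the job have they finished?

86/93

Combined rate: 1/48 + 1/31 + 1/16 = (31 + 48 + 93)/1488 = 172/1488 = 43/372 per hour.
In 8 hours they complete 8·43/372 = 86/93 of the job.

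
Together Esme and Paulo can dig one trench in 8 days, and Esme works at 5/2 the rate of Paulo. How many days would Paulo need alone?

Let Paulo's rate be r; then Esme's rate is (5/2)r, so together (5/2 + 1)r = (7/2)r = 1/8.
Thus r = 1/28 per day.
Paulo alone: 28 days; Esme alone: 56/5 days.

28 days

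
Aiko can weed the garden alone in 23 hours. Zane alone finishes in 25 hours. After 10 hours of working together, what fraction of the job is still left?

19/115

Combined rate: 1/23 + 1/25 = (25 + 23)/575 = 48/575 per hour.
In 10 hours they complete 10·48/575 = 96/115 of the job.
So 19/115 remains.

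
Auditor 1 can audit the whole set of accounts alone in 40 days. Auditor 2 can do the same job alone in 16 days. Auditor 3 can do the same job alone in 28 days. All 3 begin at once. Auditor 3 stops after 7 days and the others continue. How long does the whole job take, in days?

In the first 7 days the combined rate is 69/560, so 69/80 of the job is done, leaving 11/80.
After auditor 3 leaves the rate is 7/80 per day; the remaining 11/80 takes 11/7 days.
Total = 7 + 11/7 = 60/7 days.

60/7 days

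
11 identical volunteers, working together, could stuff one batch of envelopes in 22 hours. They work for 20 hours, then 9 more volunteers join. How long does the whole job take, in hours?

One volunteer does 1/242 of the job per hour.
After 20 hours with 11 volunteers, 10/11 is done (1/11 left).
With 20 volunteers the rate is 20/242 = 10/121, so the rest takes 1/11 ÷ 10/121 = 11/10 hours.
Total = 20 + 11/10 = 211/10 hours.

211/10 hours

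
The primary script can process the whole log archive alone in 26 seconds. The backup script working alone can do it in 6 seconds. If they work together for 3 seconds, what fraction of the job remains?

Combined rate: 1/26 + 1/6 = (3 + 13)/78 = 16/78 = 8/39 per second.
In 3 seconds they complete 3·8/39 = 8/13 of the job.
So 5/13 remains.

5/13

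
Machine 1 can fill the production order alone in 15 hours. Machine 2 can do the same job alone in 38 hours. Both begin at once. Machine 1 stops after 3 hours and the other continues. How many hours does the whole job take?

In the first 3 hours the combined rate is 53/570, so 53/190 of the job is done, leaving 137/190.
After machine 1 leaves the rate is 1/38 per hour; the remaining 137/190 takes 137/5 hours.
Total = 3 + 137/5 = 152/5 hours.

152/5 hours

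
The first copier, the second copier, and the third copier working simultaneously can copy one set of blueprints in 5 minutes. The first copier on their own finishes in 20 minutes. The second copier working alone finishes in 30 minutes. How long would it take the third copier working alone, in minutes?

60/7 minutes

Combined rate is 1/5 per minute.
Known contribution: 1/20 + 1/30 = (3 + 2)/60 = 5/60 = 1/12 per minute.
So the third copier's rate is 1/5 − 1/12 = 7/60, meaning 60/7 minutes alone.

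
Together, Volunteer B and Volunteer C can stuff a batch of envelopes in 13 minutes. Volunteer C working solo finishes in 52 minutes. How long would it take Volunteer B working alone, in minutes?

52/3 minutes

Combined rate is 1/13 per minute.
Known contribution: 1/52 per minute.
So Volunteer B's rate is 1/13 − 1/52 = 3/52, meaning 52/3 minutes alone.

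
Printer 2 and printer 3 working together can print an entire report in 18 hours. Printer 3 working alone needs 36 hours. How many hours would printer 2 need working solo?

36 hours

Combined rate is 1/18 per hour.
Known contribution: 1/36 per hour.
So printer 2's rate is 1/18 − 1/36 = 1/36, meaning 36 hours alone.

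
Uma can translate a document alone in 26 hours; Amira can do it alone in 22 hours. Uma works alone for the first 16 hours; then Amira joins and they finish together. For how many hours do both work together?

In 16 hours Uma does 16/26 = 8/13 of the job, leaving 5/13.
Uma and Amira together work at 12/143 per hour, so finishing takes 5/13 ÷ 12/143 = 55/12 hours.

55/12 hours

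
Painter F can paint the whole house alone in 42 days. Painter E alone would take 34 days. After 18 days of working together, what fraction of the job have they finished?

Combined rate: 1/42 + 1/34 = (17 + 21)/714 = 38/714 = 19/357 per day.
In 18 days they complete 18·19/357 = 114/119 of the job.

114/119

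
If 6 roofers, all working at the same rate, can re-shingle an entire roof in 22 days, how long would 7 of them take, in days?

132/7 days

Total work is 6·22 = 132 roofer-days.
With 7 roofers: 132/7 days.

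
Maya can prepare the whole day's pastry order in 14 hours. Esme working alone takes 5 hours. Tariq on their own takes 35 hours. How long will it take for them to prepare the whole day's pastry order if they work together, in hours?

10/3 hours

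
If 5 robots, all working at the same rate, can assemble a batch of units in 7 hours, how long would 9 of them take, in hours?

Total work is 5·7 = 35 robot-hours.
With 9 robots: 35/9 hours.

35/9 hours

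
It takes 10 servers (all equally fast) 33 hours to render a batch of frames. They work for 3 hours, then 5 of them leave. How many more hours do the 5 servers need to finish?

One server does 1/330 of the job per hour.
After 3 hours with 10 servers, 1/11 is done (10/11 left).
With 5 servers the rate is 5/330 = 1/66, so the rest takes 10/11 ÷ 1/66 = 60 hours.

60 hours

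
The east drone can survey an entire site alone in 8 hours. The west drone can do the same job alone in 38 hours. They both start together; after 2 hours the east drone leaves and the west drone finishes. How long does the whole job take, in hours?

57/2 hours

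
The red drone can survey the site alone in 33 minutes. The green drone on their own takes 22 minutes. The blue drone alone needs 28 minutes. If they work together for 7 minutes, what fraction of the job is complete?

Combined rate: 1/33 + 1/22 + 1/28 = (28 + 42 + 33)/924 = 103/924 per minute.
In 7 minutes they complete 7·103/924 = 103/132 of the job.

103/132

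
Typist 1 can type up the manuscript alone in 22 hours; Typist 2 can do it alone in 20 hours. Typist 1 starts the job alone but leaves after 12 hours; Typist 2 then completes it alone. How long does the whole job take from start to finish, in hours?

In 12 hours Typist 1 does 12/22 = 6/11 of the job, leaving 5/11.
Typist 2 works at 1/20 per hour, so finishing takes 5/11 ÷ 1/20 = 100/11 hours.
Total time = 12 + 100/11 = 232/11 hours.

232/11 hours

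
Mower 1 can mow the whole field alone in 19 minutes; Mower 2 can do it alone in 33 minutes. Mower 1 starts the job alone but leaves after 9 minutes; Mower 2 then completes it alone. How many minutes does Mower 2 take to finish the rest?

330/19 minutes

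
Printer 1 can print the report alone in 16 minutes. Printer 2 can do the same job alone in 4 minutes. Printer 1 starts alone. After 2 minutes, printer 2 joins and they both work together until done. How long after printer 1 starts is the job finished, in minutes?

24/5 minutes

In the first 2 minutes printer 1 alone does 2/16 = 1/8 of the job, leaving 7/8.
Once everyone is working, combined rate: 1/16 + 1/4 = (1 + 4)/16 = 5/16 per minute.
Remaining 7/8 at 5/16 per minute takes 14/5 minutes.
Total from the start = 2 + 14/5 = 24/5 minutes.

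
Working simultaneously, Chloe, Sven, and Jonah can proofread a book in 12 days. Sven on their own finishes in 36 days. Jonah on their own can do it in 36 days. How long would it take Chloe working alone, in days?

Combined rate is 1/12 per day.
Known contribution: 1/36 + 1/36 = (1 + 1)/36 = 2/36 = 1/18 per day.
So Chloe's rate is 1/12 − 1/18 = 1/36, meaning 36 days alone.

36 days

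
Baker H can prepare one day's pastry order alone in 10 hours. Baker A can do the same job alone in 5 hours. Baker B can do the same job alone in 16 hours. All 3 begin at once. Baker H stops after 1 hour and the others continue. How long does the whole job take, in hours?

In the first 1 hour the combined rate is 29/80, so 29/80 of the job is done, leaving 51/80.
After Baker H leaves the rate is 21/80 per hour; the remaining 51/80 takes 17/7 hours.
Total = 1 + 17/7 = 24/7 hours.

24/7 hours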